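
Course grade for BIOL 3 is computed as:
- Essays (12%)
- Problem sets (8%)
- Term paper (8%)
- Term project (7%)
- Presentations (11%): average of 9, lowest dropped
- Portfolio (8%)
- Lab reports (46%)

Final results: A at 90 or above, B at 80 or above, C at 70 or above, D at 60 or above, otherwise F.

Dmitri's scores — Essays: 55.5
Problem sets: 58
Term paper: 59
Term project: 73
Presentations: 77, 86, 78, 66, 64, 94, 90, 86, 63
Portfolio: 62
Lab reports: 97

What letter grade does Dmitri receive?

Presentations: drop 63 → average of remaining 8 = 641/8 = 80.125
Weighted total:
  Essays 55.5 × 0.12 = 6.66
  Problem sets 58 × 0.08 = 4.64
  Term paper 59 × 0.08 = 4.72
  Term project 73 × 0.07 = 5.11
  Presentations 80.125 × 0.11 = 8.81375
  Portfolio 62 × 0.08 = 4.96
  Lab reports 97 × 0.46 = 44.62
Sum = 79.52375
79.52375 is ≥ 70 and < 80 → C

C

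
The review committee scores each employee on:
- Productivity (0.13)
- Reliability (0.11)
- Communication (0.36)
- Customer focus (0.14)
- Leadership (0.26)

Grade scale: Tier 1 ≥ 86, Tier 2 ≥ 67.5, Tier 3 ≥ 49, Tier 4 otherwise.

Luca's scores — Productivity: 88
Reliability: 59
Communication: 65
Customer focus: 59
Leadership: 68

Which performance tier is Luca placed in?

Tier 3

Weighted total:
  Productivity 88 × 0.13 = 11.44
  Reliability 59 × 0.11 = 6.49
  Communication 65 × 0.36 = 23.4
  Customer focus 59 × 0.14 = 8.26
  Leadership 68 × 0.26 = 17.68
Sum = 67.27
67.27 is ≥ 49 and < 67.5 → Tier 3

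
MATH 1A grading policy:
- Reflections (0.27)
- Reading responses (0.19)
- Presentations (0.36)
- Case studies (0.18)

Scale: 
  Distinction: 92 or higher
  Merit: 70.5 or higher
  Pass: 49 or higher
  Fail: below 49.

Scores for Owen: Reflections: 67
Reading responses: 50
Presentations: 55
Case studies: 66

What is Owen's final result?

Pass

Weighted total:
  Reflections 67 × 0.27 = 18.09
  Reading responses 50 × 0.19 = 9.5
  Presentations 55 × 0.36 = 19.8
  Case studies 66 × 0.18 = 11.88
Sum = 59.27
59.27 is ≥ 49 and < 70.5 → Pass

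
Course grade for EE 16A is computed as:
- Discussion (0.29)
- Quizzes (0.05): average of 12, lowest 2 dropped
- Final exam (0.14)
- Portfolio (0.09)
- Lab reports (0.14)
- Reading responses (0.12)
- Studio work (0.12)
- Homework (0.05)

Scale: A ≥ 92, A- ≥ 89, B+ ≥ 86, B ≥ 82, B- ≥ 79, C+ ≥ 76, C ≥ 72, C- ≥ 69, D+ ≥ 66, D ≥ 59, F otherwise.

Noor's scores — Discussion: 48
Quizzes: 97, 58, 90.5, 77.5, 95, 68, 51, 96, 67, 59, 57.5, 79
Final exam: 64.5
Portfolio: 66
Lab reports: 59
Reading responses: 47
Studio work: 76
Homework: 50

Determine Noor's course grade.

Quizzes: drop 51, 57.5 → average of remaining 10 = 787/10 = 78.7
Weighted total:
  Discussion 48 × 0.29 = 13.92
  Quizzes 78.7 × 0.05 = 3.935
  Final exam 64.5 × 0.14 = 9.03
  Portfolio 66 × 0.09 = 5.94
  Lab reports 59 × 0.14 = 8.26
  Reading responses 47 × 0.12 = 5.64
  Studio work 76 × 0.12 = 9.12
  Homework 50 × 0.05 = 2.5
Sum = 58.345
58.345 < 59 → F

F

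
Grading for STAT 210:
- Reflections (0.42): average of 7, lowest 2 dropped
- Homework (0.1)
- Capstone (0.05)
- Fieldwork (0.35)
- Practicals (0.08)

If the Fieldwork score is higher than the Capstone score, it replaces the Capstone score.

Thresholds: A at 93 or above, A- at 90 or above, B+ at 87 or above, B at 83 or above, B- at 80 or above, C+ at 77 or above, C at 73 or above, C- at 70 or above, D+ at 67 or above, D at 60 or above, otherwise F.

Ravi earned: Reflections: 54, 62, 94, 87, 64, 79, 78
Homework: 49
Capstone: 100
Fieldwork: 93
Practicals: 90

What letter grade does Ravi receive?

B

Reflections: drop 54, 62 → average of remaining 5 = 402/5 = 80.4
Fieldwork (93) ≤ Capstone (100), so Capstone stays at 100.
Weighted total:
  Reflections 80.4 × 0.42 = 33.768
  Homework 49 × 0.1 = 4.9
  Capstone 100 × 0.05 = 5
  Fieldwork 93 × 0.35 = 32.55
  Practicals 90 × 0.08 = 7.2
Sum = 83.418
83.418 is ≥ 83 and < 87 → B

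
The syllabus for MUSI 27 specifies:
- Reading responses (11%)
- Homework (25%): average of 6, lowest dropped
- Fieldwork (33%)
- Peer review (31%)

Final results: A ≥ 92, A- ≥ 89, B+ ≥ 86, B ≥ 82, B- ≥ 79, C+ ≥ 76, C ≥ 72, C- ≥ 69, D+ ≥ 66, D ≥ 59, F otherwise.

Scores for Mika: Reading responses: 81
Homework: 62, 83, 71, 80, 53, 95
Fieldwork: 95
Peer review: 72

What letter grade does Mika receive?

Homework: drop 53 → average of remaining 5 = 391/5 = 78.2
Weighted total:
  Reading responses 81 × 0.11 = 8.91
  Homework 78.2 × 0.25 = 19.55
  Fieldwork 95 × 0.33 = 31.35
  Peer review 72 × 0.31 = 22.32
Sum = 82.13
82.13 is ≥ 82 and < 86 → B

B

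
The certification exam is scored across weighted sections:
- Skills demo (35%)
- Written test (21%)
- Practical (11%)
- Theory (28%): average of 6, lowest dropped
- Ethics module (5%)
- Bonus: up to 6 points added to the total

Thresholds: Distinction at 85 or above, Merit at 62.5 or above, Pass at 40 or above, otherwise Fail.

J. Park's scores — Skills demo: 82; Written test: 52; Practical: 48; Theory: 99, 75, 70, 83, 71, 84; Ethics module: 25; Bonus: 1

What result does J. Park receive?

Merit

Theory: drop 70 → average of remaining 5 = 412/5 = 82.4
Weighted total:
  Skills demo 82 × 0.35 = 28.7
  Written test 52 × 0.21 = 10.92
  Practical 48 × 0.11 = 5.28
  Theory 82.4 × 0.28 = 23.072
  Ethics module 25 × 0.05 = 1.25
Sum = 69.222
Bonus: 69.222 + 1 = 70.222
70.222 is ≥ 62.5 and < 85 → Merit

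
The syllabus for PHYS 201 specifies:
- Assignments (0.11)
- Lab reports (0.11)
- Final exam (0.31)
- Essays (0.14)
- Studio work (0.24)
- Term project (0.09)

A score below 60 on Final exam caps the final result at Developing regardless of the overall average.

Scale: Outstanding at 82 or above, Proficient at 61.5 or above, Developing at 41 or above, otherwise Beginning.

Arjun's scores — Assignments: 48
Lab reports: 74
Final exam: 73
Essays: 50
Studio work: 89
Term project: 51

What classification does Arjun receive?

Proficient

Final exam score 73 ≥ 60: minimum met.
Weighted total:
  Assignments 48 × 0.11 = 5.28
  Lab reports 74 × 0.11 = 8.14
  Final exam 73 × 0.31 = 22.63
  Essays 50 × 0.14 = 7
  Studio work 89 × 0.24 = 21.36
  Term project 51 × 0.09 = 4.59
Sum = 69
69 is ≥ 61.5 and < 82 → Proficient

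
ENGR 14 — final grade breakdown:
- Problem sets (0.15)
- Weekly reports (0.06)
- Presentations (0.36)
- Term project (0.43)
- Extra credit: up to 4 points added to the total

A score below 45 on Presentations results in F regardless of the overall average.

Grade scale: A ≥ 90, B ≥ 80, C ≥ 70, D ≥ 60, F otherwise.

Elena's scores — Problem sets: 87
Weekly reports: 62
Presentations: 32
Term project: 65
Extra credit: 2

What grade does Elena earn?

Presentations score 32 < 45: minimum not met.
Weighted total:
  Problem sets 87 × 0.15 = 13.05
  Weekly reports 62 × 0.06 = 3.72
  Presentations 32 × 0.36 = 11.52
  Term project 65 × 0.43 = 27.95
Sum = 56.24
Extra credit: 56.24 + 2 = 58.24
Because the Presentations minimum was not met, the result is F.

F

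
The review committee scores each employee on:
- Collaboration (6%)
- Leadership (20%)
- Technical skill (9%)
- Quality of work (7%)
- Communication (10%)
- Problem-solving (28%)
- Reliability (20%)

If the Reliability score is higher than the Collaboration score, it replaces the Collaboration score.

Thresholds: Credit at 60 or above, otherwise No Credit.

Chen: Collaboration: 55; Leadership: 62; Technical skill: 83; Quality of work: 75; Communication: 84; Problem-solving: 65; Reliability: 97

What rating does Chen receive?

Credit

Reliability (97) > Collaboration (55), so Collaboration counts as 97.
Weighted total:
  Collaboration 97 × 0.06 = 5.82
  Leadership 62 × 0.2 = 12.4
  Technical skill 83 × 0.09 = 7.47
  Quality of work 75 × 0.07 = 5.25
  Communication 84 × 0.1 = 8.4
  Problem-solving 65 × 0.28 = 18.2
  Reliability 97 × 0.2 = 19.4
Sum = 76.94
76.94 ≥ 60 → Credit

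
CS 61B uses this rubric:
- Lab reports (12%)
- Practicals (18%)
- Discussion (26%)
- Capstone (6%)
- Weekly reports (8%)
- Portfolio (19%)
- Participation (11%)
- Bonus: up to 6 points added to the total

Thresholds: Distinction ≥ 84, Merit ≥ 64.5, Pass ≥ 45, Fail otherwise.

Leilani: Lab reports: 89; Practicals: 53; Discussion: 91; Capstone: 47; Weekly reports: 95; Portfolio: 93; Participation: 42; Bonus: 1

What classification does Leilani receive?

Merit

Weighted total:
  Lab reports 89 × 0.12 = 10.68
  Practicals 53 × 0.18 = 9.54
  Discussion 91 × 0.26 = 23.66
  Capstone 47 × 0.06 = 2.82
  Weekly reports 95 × 0.08 = 7.6
  Portfolio 93 × 0.19 = 17.67
  Participation 42 × 0.11 = 4.62
Sum = 76.59
Bonus: 76.59 + 1 = 77.59
77.59 is ≥ 64.5 and < 84 → Merit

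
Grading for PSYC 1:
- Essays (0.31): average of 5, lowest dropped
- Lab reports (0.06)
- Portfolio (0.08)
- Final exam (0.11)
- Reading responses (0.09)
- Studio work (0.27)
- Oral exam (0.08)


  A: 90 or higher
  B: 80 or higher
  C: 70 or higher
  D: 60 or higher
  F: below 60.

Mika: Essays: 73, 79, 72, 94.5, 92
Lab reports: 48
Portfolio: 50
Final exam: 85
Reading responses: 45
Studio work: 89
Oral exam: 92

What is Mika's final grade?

C

Essays: drop 72 → average of remaining 4 = 338.5/4 = 84.625
Weighted total:
  Essays 84.625 × 0.31 = 26.23375
  Lab reports 48 × 0.06 = 2.88
  Portfolio 50 × 0.08 = 4
  Final exam 85 × 0.11 = 9.35
  Reading responses 45 × 0.09 = 4.05
  Studio work 89 × 0.27 = 24.03
  Oral exam 92 × 0.08 = 7.36
Sum = 77.90375
77.90375 is ≥ 70 and < 80 → C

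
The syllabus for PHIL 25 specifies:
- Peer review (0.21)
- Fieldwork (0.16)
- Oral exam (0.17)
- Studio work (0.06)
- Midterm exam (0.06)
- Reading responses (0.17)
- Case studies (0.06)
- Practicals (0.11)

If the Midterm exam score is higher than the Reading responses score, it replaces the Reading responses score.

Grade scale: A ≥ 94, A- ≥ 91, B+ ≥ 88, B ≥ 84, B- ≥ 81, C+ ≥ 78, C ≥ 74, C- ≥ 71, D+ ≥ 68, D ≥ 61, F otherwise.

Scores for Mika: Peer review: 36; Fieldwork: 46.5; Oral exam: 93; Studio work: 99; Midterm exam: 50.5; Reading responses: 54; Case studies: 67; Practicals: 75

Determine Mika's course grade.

Midterm exam (50.5) ≤ Reading responses (54), so Reading responses stays at 54.
Weighted total:
  Peer review 36 × 0.21 = 7.56
  Fieldwork 46.5 × 0.16 = 7.44
  Oral exam 93 × 0.17 = 15.81
  Studio work 99 × 0.06 = 5.94
  Midterm exam 50.5 × 0.06 = 3.03
  Reading responses 54 × 0.17 = 9.18
  Case studies 67 × 0.06 = 4.02
  Practicals 75 × 0.11 = 8.25
Sum = 61.23
61.23 is ≥ 61 and < 68 → D

D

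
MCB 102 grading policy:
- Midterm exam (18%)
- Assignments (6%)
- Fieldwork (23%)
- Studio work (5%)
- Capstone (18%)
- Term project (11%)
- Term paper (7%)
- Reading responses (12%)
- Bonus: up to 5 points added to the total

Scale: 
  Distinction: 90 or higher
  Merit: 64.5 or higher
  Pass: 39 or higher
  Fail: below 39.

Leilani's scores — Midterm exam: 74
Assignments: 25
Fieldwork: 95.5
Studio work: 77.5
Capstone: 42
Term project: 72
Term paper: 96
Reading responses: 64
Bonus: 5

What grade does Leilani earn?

Weighted total:
  Midterm exam 74 × 0.18 = 13.32
  Assignments 25 × 0.06 = 1.5
  Fieldwork 95.5 × 0.23 = 21.965
  Studio work 77.5 × 0.05 = 3.875
  Capstone 42 × 0.18 = 7.56
  Term project 72 × 0.11 = 7.92
  Term paper 96 × 0.07 = 6.72
  Reading responses 64 × 0.12 = 7.68
Sum = 70.54
Bonus: 70.54 + 5 = 75.54
75.54 is ≥ 64.5 and < 90 → Merit

Merit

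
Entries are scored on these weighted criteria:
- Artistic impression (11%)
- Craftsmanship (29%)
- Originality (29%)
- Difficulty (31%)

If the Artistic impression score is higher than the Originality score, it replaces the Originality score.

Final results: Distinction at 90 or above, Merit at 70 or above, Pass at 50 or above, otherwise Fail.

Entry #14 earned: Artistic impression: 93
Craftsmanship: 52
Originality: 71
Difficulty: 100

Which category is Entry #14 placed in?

Artistic impression (93) > Originality (71), so Originality counts as 93.
Weighted total:
  Artistic impression 93 × 0.11 = 10.23
  Craftsmanship 52 × 0.29 = 15.08
  Originality 93 × 0.29 = 26.97
  Difficulty 100 × 0.31 = 31
Sum = 83.28
83.28 is ≥ 70 and < 90 → Merit

Merit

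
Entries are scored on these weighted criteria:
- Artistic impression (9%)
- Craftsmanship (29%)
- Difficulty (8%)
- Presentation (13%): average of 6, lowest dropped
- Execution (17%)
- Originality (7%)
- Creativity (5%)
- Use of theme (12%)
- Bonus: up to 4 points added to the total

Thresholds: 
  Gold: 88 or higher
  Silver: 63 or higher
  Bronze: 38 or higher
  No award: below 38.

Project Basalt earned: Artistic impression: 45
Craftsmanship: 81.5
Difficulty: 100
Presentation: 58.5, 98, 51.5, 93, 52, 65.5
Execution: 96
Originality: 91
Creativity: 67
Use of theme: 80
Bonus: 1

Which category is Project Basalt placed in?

Silver

Presentation: drop 51.5 → average of remaining 5 = 367/5 = 73.4
Weighted total:
  Artistic impression 45 × 0.09 = 4.05
  Craftsmanship 81.5 × 0.29 = 23.635
  Difficulty 100 × 0.08 = 8
  Presentation 73.4 × 0.13 = 9.542
  Execution 96 × 0.17 = 16.32
  Originality 91 × 0.07 = 6.37
  Creativity 67 × 0.05 = 3.35
  Use of theme 80 × 0.12 = 9.6
Sum = 80.867
Bonus: 80.867 + 1 = 81.867
81.867 is ≥ 63 and < 88 → Silver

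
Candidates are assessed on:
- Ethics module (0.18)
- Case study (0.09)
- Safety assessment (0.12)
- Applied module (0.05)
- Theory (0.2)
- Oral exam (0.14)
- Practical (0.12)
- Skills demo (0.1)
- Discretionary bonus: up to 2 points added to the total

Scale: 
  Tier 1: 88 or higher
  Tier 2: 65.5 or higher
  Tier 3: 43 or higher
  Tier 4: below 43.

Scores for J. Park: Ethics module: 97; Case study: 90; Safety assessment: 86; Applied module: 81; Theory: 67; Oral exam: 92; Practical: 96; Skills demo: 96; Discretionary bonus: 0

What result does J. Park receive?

Weighted total:
  Ethics module 97 × 0.18 = 17.46
  Case study 90 × 0.09 = 8.1
  Safety assessment 86 × 0.12 = 10.32
  Applied module 81 × 0.05 = 4.05
  Theory 67 × 0.2 = 13.4
  Oral exam 92 × 0.14 = 12.88
  Practical 96 × 0.12 = 11.52
  Skills demo 96 × 0.1 = 9.6
Sum = 87.33
Discretionary bonus: 87.33 + 0 = 87.33
87.33 is ≥ 65.5 and < 88 → Tier 2

Tier 2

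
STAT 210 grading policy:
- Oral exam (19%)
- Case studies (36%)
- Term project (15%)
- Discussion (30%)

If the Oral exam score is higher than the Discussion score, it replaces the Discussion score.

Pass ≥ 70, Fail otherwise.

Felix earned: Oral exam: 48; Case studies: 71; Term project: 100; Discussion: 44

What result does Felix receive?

Oral exam (48) > Discussion (44), so Discussion counts as 48.
Weighted total:
  Oral exam 48 × 0.19 = 9.12
  Case studies 71 × 0.36 = 25.56
  Term project 100 × 0.15 = 15
  Discussion 48 × 0.3 = 14.4
Sum = 64.08
64.08 < 70 → Fail

Fail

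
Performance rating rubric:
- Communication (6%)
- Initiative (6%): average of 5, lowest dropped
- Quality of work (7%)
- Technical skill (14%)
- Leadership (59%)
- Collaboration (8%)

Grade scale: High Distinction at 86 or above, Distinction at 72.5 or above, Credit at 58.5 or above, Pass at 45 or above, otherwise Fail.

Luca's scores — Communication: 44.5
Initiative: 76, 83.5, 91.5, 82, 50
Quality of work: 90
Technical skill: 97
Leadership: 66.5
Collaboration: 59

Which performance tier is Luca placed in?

Credit

Initiative: drop 50 → average of remaining 4 = 333/4 = 83.25
Weighted total:
  Communication 44.5 × 0.06 = 2.67
  Initiative 83.25 × 0.06 = 4.995
  Quality of work 90 × 0.07 = 6.3
  Technical skill 97 × 0.14 = 13.58
  Leadership 66.5 × 0.59 = 39.235
  Collaboration 59 × 0.08 = 4.72
Sum = 71.5
71.5 is ≥ 58.5 and < 72.5 → Credit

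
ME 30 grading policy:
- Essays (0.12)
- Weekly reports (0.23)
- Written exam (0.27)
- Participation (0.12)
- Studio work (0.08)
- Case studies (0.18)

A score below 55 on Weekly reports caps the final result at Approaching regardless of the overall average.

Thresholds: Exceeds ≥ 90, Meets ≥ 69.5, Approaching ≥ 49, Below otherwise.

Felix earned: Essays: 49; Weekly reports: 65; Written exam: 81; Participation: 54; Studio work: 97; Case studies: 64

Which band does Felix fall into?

Approaching

Weekly reports score 65 ≥ 55: minimum met.
Weighted total:
  Essays 49 × 0.12 = 5.88
  Weekly reports 65 × 0.23 = 14.95
  Written exam 81 × 0.27 = 21.87
  Participation 54 × 0.12 = 6.48
  Studio work 97 × 0.08 = 7.76
  Case studies 64 × 0.18 = 11.52
Sum = 68.46
68.46 is ≥ 49 and < 69.5 → Approaching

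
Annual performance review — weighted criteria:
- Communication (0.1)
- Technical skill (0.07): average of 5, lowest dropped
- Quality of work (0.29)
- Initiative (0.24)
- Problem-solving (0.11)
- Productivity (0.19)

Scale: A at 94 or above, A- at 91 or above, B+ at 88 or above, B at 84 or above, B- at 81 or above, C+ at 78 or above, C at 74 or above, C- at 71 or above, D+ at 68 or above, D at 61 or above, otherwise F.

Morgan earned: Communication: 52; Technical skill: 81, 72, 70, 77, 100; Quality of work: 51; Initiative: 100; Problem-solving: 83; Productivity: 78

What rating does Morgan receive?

Technical skill: drop 70 → average of remaining 4 = 330/4 = 82.5
Weighted total:
  Communication 52 × 0.1 = 5.2
  Technical skill 82.5 × 0.07 = 5.775
  Quality of work 51 × 0.29 = 14.79
  Initiative 100 × 0.24 = 24
  Problem-solving 83 × 0.11 = 9.13
  Productivity 78 × 0.19 = 14.82
Sum = 73.715
73.715 is ≥ 71 and < 74 → C-

C-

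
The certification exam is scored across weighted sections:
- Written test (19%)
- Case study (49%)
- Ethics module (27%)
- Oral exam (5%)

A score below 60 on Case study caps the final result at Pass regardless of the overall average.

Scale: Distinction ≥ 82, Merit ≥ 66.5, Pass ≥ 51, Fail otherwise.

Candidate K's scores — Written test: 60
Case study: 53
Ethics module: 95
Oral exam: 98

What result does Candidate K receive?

Pass

Case study score 53 < 60: minimum not met.
Weighted total:
  Written test 60 × 0.19 = 11.4
  Case study 53 × 0.49 = 25.97
  Ethics module 95 × 0.27 = 25.65
  Oral exam 98 × 0.05 = 4.9
Sum = 67.92
67.92 would be Merit; cap at Pass applies → Pass.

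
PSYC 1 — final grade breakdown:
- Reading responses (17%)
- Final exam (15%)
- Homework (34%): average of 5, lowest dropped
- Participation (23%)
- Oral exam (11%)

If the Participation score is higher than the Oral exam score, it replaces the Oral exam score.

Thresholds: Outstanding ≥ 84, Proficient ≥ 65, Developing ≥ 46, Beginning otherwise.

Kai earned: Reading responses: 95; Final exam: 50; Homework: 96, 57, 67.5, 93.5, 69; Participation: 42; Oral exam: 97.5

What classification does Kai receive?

Homework: drop 57 → average of remaining 4 = 326/4 = 81.5
Participation (42) ≤ Oral exam (97.5), so Oral exam stays at 97.5.
Weighted total:
  Reading responses 95 × 0.17 = 16.15
  Final exam 50 × 0.15 = 7.5
  Homework 81.5 × 0.34 = 27.71
  Participation 42 × 0.23 = 9.66
  Oral exam 97.5 × 0.11 = 10.725
Sum = 71.745
71.745 is ≥ 65 and < 84 → Proficient

Proficient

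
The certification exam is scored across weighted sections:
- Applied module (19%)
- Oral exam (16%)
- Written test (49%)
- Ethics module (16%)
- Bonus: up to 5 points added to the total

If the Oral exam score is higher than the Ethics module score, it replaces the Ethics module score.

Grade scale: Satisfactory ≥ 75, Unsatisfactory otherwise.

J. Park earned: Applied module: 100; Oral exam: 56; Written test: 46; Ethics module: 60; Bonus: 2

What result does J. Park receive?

Oral exam (56) ≤ Ethics module (60), so Ethics module stays at 60.
Weighted total:
  Applied module 100 × 0.19 = 19
  Oral exam 56 × 0.16 = 8.96
  Written test 46 × 0.49 = 22.54
  Ethics module 60 × 0.16 = 9.6
Sum = 60.1
Bonus: 60.1 + 2 = 62.1
62.1 < 75 → Unsatisfactory

Unsatisfactory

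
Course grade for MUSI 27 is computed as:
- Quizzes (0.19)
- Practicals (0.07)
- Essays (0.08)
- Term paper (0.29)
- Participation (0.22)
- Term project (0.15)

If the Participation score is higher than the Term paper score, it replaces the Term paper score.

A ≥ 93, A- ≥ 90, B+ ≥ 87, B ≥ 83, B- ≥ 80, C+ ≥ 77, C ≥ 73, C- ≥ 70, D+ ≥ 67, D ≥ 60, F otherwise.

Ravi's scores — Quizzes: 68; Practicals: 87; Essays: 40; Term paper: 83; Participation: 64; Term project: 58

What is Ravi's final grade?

Participation (64) ≤ Term paper (83), so Term paper stays at 83.
Weighted total:
  Quizzes 68 × 0.19 = 12.92
  Practicals 87 × 0.07 = 6.09
  Essays 40 × 0.08 = 3.2
  Term paper 83 × 0.29 = 24.07
  Participation 64 × 0.22 = 14.08
  Term project 58 × 0.15 = 8.7
Sum = 69.06
69.06 is ≥ 67 and < 70 → D+

D+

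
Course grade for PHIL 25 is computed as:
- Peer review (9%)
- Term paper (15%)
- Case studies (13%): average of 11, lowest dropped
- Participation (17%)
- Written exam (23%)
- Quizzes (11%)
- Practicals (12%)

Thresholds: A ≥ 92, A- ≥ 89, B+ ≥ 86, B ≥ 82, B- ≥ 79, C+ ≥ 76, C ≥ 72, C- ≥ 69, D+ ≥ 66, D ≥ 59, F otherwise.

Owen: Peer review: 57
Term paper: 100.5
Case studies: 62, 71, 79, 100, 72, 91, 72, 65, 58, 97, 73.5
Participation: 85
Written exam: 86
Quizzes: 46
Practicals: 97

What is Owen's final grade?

B-

Case studies: drop 58 → average of remaining 10 = 782.5/10 = 78.25
Weighted total:
  Peer review 57 × 0.09 = 5.13
  Term paper 100.5 × 0.15 = 15.075
  Case studies 78.25 × 0.13 = 10.1725
  Participation 85 × 0.17 = 14.45
  Written exam 86 × 0.23 = 19.78
  Quizzes 46 × 0.11 = 5.06
  Practicals 97 × 0.12 = 11.64
Sum = 81.3075
81.3075 is ≥ 79 and < 82 → B-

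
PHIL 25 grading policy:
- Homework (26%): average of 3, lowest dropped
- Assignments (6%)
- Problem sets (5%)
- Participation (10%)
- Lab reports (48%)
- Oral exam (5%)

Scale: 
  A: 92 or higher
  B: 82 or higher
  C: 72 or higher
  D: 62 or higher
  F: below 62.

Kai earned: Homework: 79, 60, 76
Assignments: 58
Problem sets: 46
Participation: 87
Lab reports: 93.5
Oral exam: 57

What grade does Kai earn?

B

Homework: drop 60 → average of remaining 2 = 155/2 = 77.5
Weighted total:
  Homework 77.5 × 0.26 = 20.15
  Assignments 58 × 0.06 = 3.48
  Problem sets 46 × 0.05 = 2.3
  Participation 87 × 0.1 = 8.7
  Lab reports 93.5 × 0.48 = 44.88
  Oral exam 57 × 0.05 = 2.85
Sum = 82.36
82.36 is ≥ 82 and < 92 → B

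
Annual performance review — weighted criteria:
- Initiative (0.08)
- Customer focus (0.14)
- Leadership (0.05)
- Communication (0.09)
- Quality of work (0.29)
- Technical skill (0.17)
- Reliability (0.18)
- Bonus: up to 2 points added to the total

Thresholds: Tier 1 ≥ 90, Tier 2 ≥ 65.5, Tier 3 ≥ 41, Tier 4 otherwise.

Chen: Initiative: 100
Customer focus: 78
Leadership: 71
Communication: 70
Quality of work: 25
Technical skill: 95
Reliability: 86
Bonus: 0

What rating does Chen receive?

Tier 2

Weighted total:
  Initiative 100 × 0.08 = 8
  Customer focus 78 × 0.14 = 10.92
  Leadership 71 × 0.05 = 3.55
  Communication 70 × 0.09 = 6.3
  Quality of work 25 × 0.29 = 7.25
  Technical skill 95 × 0.17 = 16.15
  Reliability 86 × 0.18 = 15.48
Sum = 67.65
Bonus: 67.65 + 0 = 67.65
67.65 is ≥ 65.5 and < 90 → Tier 2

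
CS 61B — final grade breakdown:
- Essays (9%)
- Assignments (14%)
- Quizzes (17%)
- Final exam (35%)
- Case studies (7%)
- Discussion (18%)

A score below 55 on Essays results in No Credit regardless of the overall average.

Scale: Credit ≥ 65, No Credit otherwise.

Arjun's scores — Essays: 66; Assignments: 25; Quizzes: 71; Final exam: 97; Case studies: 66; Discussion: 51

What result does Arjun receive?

Essays score 66 ≥ 55: minimum met.
Weighted total:
  Essays 66 × 0.09 = 5.94
  Assignments 25 × 0.14 = 3.5
  Quizzes 71 × 0.17 = 12.07
  Final exam 97 × 0.35 = 33.95
  Case studies 66 × 0.07 = 4.62
  Discussion 51 × 0.18 = 9.18
Sum = 69.26
69.26 ≥ 65 → Credit

Credit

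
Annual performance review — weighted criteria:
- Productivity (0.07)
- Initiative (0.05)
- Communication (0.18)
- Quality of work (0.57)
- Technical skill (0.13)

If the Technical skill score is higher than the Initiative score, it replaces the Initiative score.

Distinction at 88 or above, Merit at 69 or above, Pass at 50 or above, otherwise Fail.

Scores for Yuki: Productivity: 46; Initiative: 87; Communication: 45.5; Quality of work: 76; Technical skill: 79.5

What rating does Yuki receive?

Technical skill (79.5) ≤ Initiative (87), so Initiative stays at 87.
Weighted total:
  Productivity 46 × 0.07 = 3.22
  Initiative 87 × 0.05 = 4.35
  Communication 45.5 × 0.18 = 8.19
  Quality of work 76 × 0.57 = 43.32
  Technical skill 79.5 × 0.13 = 10.335
Sum = 69.415
69.415 is ≥ 69 and < 88 → Merit

Merit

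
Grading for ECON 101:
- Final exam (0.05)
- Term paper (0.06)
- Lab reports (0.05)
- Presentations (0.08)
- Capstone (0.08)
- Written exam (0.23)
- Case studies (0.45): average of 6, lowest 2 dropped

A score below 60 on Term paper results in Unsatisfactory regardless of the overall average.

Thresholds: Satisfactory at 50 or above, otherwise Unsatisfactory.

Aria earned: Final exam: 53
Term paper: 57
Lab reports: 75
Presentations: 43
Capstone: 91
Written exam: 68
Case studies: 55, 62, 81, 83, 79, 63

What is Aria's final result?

Unsatisfactory

Case studies: drop 55, 62 → average of remaining 4 = 306/4 = 76.5
Term paper score 57 < 60: minimum not met.
Weighted total:
  Final exam 53 × 0.05 = 2.65
  Term paper 57 × 0.06 = 3.42
  Lab reports 75 × 0.05 = 3.75
  Presentations 43 × 0.08 = 3.44
  Capstone 91 × 0.08 = 7.28
  Written exam 68 × 0.23 = 15.64
  Case studies 76.5 × 0.45 = 34.425
Sum = 70.605
Because the Term paper minimum was not met, the result is Unsatisfactory.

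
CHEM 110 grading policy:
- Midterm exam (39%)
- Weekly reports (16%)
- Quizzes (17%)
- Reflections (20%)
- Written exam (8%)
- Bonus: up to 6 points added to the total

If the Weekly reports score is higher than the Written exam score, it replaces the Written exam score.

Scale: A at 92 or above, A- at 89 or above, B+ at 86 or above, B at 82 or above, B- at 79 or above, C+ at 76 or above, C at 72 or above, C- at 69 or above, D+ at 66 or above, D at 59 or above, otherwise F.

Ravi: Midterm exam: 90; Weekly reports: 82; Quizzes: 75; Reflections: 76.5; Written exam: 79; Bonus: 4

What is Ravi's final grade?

Weekly reports (82) > Written exam (79), so Written exam counts as 82.
Weighted total:
  Midterm exam 90 × 0.39 = 35.1
  Weekly reports 82 × 0.16 = 13.12
  Quizzes 75 × 0.17 = 12.75
  Reflections 76.5 × 0.2 = 15.3
  Written exam 82 × 0.08 = 6.56
Sum = 82.83
Bonus: 82.83 + 4 = 86.83
86.83 is ≥ 86 and < 89 → B+

B+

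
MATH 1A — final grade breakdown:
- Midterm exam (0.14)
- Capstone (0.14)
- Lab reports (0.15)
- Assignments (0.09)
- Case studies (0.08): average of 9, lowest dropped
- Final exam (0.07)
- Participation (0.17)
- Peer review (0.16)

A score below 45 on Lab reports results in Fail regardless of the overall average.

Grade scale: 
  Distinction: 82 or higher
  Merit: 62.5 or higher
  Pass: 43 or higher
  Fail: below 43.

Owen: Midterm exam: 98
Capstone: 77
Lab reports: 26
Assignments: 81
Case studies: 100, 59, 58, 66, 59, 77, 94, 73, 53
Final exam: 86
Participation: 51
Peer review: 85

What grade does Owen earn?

Case studies: drop 53 → average of remaining 8 = 586/8 = 73.25
Lab reports score 26 < 45: minimum not met.
Weighted total:
  Midterm exam 98 × 0.14 = 13.72
  Capstone 77 × 0.14 = 10.78
  Lab reports 26 × 0.15 = 3.9
  Assignments 81 × 0.09 = 7.29
  Case studies 73.25 × 0.08 = 5.86
  Final exam 86 × 0.07 = 6.02
  Participation 51 × 0.17 = 8.67
  Peer review 85 × 0.16 = 13.6
Sum = 69.84
Because the Lab reports minimum was not met, the result is Fail.

Fail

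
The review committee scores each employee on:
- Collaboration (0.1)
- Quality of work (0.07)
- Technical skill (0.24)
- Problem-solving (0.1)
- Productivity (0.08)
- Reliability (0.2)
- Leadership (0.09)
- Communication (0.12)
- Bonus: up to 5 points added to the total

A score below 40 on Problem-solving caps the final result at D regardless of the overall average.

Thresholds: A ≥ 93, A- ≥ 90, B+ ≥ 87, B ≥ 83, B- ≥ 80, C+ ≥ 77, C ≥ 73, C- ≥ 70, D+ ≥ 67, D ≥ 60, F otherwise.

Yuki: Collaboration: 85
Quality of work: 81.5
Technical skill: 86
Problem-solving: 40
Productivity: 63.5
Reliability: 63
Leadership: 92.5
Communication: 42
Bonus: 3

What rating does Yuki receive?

Problem-solving score 40 ≥ 40: minimum met.
Weighted total:
  Collaboration 85 × 0.1 = 8.5
  Quality of work 81.5 × 0.07 = 5.705
  Technical skill 86 × 0.24 = 20.64
  Problem-solving 40 × 0.1 = 4
  Productivity 63.5 × 0.08 = 5.08
  Reliability 63 × 0.2 = 12.6
  Leadership 92.5 × 0.09 = 8.325
  Communication 42 × 0.12 = 5.04
Sum = 69.89
Bonus: 69.89 + 3 = 72.89
72.89 is ≥ 70 and < 73 → C-

C-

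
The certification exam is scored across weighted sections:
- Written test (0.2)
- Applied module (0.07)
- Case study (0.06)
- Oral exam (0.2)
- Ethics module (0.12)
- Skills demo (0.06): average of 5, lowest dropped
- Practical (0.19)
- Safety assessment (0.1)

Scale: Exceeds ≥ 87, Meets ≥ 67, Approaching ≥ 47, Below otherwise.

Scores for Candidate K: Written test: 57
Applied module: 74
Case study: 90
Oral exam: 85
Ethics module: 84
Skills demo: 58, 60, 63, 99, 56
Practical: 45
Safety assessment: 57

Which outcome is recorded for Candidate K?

Skills demo: drop 56 → average of remaining 4 = 280/4 = 70
Weighted total:
  Written test 57 × 0.2 = 11.4
  Applied module 74 × 0.07 = 5.18
  Case study 90 × 0.06 = 5.4
  Oral exam 85 × 0.2 = 17
  Ethics module 84 × 0.12 = 10.08
  Skills demo 70 × 0.06 = 4.2
  Practical 45 × 0.19 = 8.55
  Safety assessment 57 × 0.1 = 5.7
Sum = 67.51
67.51 is ≥ 67 and < 87 → Meets

Meets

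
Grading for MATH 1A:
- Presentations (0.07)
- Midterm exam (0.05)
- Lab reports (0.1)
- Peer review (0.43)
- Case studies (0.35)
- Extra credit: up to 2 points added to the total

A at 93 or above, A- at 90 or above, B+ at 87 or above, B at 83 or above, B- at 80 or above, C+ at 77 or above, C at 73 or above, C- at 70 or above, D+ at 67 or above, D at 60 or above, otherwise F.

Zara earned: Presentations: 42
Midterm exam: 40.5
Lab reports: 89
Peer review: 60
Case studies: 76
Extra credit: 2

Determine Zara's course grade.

Weighted total:
  Presentations 42 × 0.07 = 2.94
  Midterm exam 40.5 × 0.05 = 2.025
  Lab reports 89 × 0.1 = 8.9
  Peer review 60 × 0.43 = 25.8
  Case studies 76 × 0.35 = 26.6
Sum = 66.265
Extra credit: 66.265 + 2 = 68.265
68.265 is ≥ 67 and < 70 → D+

D+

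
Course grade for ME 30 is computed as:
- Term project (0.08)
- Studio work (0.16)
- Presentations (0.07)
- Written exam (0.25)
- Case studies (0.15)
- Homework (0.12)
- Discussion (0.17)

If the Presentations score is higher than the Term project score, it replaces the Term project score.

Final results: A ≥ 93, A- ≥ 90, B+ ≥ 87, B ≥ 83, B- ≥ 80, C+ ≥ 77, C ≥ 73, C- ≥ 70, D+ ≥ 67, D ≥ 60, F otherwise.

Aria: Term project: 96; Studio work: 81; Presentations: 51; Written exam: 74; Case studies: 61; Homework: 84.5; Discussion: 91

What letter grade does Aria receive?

Presentations (51) ≤ Term project (96), so Term project stays at 96.
Weighted total:
  Term project 96 × 0.08 = 7.68
  Studio work 81 × 0.16 = 12.96
  Presentations 51 × 0.07 = 3.57
  Written exam 74 × 0.25 = 18.5
  Case studies 61 × 0.15 = 9.15
  Homework 84.5 × 0.12 = 10.14
  Discussion 91 × 0.17 = 15.47
Sum = 77.47
77.47 is ≥ 77 and < 80 → C+

C+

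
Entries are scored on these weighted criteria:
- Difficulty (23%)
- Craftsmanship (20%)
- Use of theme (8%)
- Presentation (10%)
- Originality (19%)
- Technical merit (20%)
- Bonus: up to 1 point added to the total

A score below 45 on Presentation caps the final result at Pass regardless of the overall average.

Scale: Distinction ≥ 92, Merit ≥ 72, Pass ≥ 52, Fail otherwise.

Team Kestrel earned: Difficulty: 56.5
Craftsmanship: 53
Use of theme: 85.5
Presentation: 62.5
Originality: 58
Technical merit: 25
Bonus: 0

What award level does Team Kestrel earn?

Presentation score 62.5 ≥ 45: minimum met.
Weighted total:
  Difficulty 56.5 × 0.23 = 12.995
  Craftsmanship 53 × 0.2 = 10.6
  Use of theme 85.5 × 0.08 = 6.84
  Presentation 62.5 × 0.1 = 6.25
  Originality 58 × 0.19 = 11.02
  Technical merit 25 × 0.2 = 5
Sum = 52.705
Bonus: 52.705 + 0 = 52.705
52.705 is ≥ 52 and < 72 → Pass

Pass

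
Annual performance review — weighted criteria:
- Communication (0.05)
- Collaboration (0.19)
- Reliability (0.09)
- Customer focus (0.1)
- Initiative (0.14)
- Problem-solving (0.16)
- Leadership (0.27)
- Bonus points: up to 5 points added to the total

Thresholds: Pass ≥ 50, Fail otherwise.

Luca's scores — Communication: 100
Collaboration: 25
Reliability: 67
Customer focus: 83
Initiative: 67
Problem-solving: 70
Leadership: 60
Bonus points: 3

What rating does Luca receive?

Pass

Weighted total:
  Communication 100 × 0.05 = 5
  Collaboration 25 × 0.19 = 4.75
  Reliability 67 × 0.09 = 6.03
  Customer focus 83 × 0.1 = 8.3
  Initiative 67 × 0.14 = 9.38
  Problem-solving 70 × 0.16 = 11.2
  Leadership 60 × 0.27 = 16.2
Sum = 60.86
Bonus points: 60.86 + 3 = 63.86
63.86 ≥ 50 → Pass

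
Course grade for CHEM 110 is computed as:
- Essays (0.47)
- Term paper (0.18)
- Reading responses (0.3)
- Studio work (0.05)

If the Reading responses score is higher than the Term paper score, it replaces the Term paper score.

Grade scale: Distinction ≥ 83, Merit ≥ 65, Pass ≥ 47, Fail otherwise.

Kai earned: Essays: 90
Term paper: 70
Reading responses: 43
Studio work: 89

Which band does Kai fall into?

Reading responses (43) ≤ Term paper (70), so Term paper stays at 70.
Weighted total:
  Essays 90 × 0.47 = 42.3
  Term paper 70 × 0.18 = 12.6
  Reading responses 43 × 0.3 = 12.9
  Studio work 89 × 0.05 = 4.45
Sum = 72.25
72.25 is ≥ 65 and < 83 → Merit

Merit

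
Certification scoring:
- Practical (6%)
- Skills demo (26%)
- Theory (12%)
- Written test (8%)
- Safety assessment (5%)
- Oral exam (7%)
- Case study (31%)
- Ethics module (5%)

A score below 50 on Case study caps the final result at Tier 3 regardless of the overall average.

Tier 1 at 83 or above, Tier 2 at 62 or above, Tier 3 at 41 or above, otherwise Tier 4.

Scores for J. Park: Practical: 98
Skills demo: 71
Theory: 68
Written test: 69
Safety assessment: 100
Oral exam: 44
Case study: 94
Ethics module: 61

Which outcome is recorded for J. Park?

Tier 2

Case study score 94 ≥ 50: minimum met.
Weighted total:
  Practical 98 × 0.06 = 5.88
  Skills demo 71 × 0.26 = 18.46
  Theory 68 × 0.12 = 8.16
  Written test 69 × 0.08 = 5.52
  Safety assessment 100 × 0.05 = 5
  Oral exam 44 × 0.07 = 3.08
  Case study 94 × 0.31 = 29.14
  Ethics module 61 × 0.05 = 3.05
Sum = 78.29
78.29 is ≥ 62 and < 83 → Tier 2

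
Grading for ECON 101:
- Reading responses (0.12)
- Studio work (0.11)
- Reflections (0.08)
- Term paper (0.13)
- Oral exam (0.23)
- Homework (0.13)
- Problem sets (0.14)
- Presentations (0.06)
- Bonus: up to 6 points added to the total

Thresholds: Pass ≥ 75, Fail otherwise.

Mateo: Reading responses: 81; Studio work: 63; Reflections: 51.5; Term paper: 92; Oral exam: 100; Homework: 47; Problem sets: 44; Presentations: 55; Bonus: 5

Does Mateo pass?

Weighted total:
  Reading responses 81 × 0.12 = 9.72
  Studio work 63 × 0.11 = 6.93
  Reflections 51.5 × 0.08 = 4.12
  Term paper 92 × 0.13 = 11.96
  Oral exam 100 × 0.23 = 23
  Homework 47 × 0.13 = 6.11
  Problem sets 44 × 0.14 = 6.16
  Presentations 55 × 0.06 = 3.3
Sum = 71.3
Bonus: 71.3 + 5 = 76.3
76.3 ≥ 75 → Pass

Pass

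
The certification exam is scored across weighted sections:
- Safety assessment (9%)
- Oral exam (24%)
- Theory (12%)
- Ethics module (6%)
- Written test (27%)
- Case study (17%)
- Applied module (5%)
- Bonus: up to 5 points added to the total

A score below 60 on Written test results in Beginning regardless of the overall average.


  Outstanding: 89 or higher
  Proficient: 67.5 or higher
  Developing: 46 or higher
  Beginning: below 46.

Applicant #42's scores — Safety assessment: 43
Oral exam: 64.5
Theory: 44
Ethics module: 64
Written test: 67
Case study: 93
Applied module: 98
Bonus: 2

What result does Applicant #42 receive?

Written test score 67 ≥ 60: minimum met.
Weighted total:
  Safety assessment 43 × 0.09 = 3.87
  Oral exam 64.5 × 0.24 = 15.48
  Theory 44 × 0.12 = 5.28
  Ethics module 64 × 0.06 = 3.84
  Written test 67 × 0.27 = 18.09
  Case study 93 × 0.17 = 15.81
  Applied module 98 × 0.05 = 4.9
Sum = 67.27
Bonus: 67.27 + 2 = 69.27
69.27 is ≥ 67.5 and < 89 → Proficient

Proficient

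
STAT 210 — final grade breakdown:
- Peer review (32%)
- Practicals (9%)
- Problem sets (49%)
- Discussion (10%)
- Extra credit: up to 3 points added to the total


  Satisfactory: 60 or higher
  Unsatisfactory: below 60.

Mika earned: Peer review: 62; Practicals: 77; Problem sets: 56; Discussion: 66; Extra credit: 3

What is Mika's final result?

Satisfactory

Weighted total:
  Peer review 62 × 0.32 = 19.84
  Practicals 77 × 0.09 = 6.93
  Problem sets 56 × 0.49 = 27.44
  Discussion 66 × 0.1 = 6.6
Sum = 60.81
Extra credit: 60.81 + 3 = 63.81
63.81 ≥ 60 → Satisfactory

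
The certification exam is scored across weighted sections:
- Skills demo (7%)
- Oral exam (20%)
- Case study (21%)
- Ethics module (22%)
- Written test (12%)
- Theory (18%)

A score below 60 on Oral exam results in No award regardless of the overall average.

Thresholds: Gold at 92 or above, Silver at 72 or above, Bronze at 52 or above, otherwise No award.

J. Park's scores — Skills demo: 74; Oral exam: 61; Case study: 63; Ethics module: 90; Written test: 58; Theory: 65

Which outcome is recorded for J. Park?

Bronze

Oral exam score 61 ≥ 60: minimum met.
Weighted total:
  Skills demo 74 × 0.07 = 5.18
  Oral exam 61 × 0.2 = 12.2
  Case study 63 × 0.21 = 13.23
  Ethics module 90 × 0.22 = 19.8
  Written test 58 × 0.12 = 6.96
  Theory 65 × 0.18 = 11.7
Sum = 69.07
69.07 is ≥ 52 and < 72 → Bronze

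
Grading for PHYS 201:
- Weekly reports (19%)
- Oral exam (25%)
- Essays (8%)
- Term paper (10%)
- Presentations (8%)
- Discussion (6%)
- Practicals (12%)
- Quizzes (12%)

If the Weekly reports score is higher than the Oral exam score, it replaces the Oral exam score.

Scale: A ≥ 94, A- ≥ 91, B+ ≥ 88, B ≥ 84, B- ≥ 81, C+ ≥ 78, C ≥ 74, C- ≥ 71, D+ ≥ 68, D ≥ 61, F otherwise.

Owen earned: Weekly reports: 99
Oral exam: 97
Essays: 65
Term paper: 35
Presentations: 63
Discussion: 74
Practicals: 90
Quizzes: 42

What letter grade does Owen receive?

C

Weekly reports (99) > Oral exam (97), so Oral exam counts as 99.
Weighted total:
  Weekly reports 99 × 0.19 = 18.81
  Oral exam 99 × 0.25 = 24.75
  Essays 65 × 0.08 = 5.2
  Term paper 35 × 0.1 = 3.5
  Presentations 63 × 0.08 = 5.04
  Discussion 74 × 0.06 = 4.44
  Practicals 90 × 0.12 = 10.8
  Quizzes 42 × 0.12 = 5.04
Sum = 77.58
77.58 is ≥ 74 and < 78 → C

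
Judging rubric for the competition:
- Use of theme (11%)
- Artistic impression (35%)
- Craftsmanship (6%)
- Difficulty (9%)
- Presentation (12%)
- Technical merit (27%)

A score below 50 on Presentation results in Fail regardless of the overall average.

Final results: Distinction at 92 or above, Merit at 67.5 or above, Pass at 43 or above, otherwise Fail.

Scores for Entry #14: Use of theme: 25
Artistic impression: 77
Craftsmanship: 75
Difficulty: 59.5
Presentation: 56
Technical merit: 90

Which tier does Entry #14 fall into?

Merit

Presentation score 56 ≥ 50: minimum met.
Weighted total:
  Use of theme 25 × 0.11 = 2.75
  Artistic impression 77 × 0.35 = 26.95
  Craftsmanship 75 × 0.06 = 4.5
  Difficulty 59.5 × 0.09 = 5.355
  Presentation 56 × 0.12 = 6.72
  Technical merit 90 × 0.27 = 24.3
Sum = 70.575
70.575 is ≥ 67.5 and < 92 → Merit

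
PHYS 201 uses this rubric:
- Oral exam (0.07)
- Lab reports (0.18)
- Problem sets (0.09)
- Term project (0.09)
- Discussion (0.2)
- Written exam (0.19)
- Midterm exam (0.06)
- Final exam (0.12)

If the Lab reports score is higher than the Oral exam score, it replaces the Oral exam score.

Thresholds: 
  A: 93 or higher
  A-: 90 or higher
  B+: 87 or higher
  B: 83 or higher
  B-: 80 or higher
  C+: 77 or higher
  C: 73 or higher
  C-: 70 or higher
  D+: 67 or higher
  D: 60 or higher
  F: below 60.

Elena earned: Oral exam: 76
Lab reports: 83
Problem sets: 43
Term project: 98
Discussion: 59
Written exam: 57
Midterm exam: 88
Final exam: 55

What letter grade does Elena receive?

D+

Lab reports (83) > Oral exam (76), so Oral exam counts as 83.
Weighted total:
  Oral exam 83 × 0.07 = 5.81
  Lab reports 83 × 0.18 = 14.94
  Problem sets 43 × 0.09 = 3.87
  Term project 98 × 0.09 = 8.82
  Discussion 59 × 0.2 = 11.8
  Written exam 57 × 0.19 = 10.83
  Midterm exam 88 × 0.06 = 5.28
  Final exam 55 × 0.12 = 6.6
Sum = 67.95
67.95 is ≥ 67 and < 70 → D+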